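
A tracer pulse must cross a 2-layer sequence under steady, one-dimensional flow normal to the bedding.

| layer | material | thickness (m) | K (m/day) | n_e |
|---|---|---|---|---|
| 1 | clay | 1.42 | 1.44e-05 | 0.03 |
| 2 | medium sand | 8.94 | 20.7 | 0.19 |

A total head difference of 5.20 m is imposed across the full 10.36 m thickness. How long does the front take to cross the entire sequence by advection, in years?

With flow normal to the layers, continuity requires the same specific discharge q through every layer.
Σ(b_i/K_i) = 1.42/1.44e-05 + 8.94/20.7 = 98612 d.
q = Δh / Σ(b_i/K_i) = 5.20 / 98612 = 5.273e-05 m/day.
In each layer the seepage velocity is v_i = q/n_i, so the layer transit time is t_i = b_i·n_i / q:
  layer 1 (clay): t_1 = 1.42 × 0.03 / 5.273e-05 = 807.9 d
  layer 2 (medium sand): t_2 = 8.94 × 0.19 / 5.273e-05 = 32212 d
Total t = Σ t_i = 33020 days = 90.40 years.

90.4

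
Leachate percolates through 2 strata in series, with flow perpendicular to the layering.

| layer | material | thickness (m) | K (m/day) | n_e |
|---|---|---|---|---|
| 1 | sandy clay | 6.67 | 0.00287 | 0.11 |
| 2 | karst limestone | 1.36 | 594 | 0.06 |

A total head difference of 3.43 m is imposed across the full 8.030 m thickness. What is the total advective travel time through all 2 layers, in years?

1.51

With flow normal to the layers, continuity requires the same specific discharge q through every layer.
Σ(b_i/K_i) = 6.67/0.00287 + 1.36/594 = 2324 d.
q = Δh / Σ(b_i/K_i) = 3.43 / 2324 = 0.001476 m/day.
In each layer the seepage velocity is v_i = q/n_i, so the layer transit time is t_i = b_i·n_i / q:
  layer 1 (sandy clay): t_1 = 6.67 × 0.11 / 0.001476 = 497.1 d
  layer 2 (karst limestone): t_2 = 1.36 × 0.06 / 0.001476 = 55.29 d
Total t = Σ t_i = 552.4 days = 1.512 years.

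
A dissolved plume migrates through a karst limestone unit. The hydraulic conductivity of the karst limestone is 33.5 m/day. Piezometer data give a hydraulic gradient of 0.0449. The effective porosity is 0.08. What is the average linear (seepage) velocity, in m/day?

Hydraulic gradient i = 0.0449.
Darcy flux q = K · i = 33.50 × 0.04490 = 1.504 m/day.
Seepage velocity v = q / n_e = 1.504 / 0.08 = 18.80 m/day.

18.8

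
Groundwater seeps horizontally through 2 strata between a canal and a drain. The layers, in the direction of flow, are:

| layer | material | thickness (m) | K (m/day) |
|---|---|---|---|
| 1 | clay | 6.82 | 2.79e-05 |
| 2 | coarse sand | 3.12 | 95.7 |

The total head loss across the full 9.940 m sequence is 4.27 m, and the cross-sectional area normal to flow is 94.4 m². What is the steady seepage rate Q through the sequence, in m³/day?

0.00165

Flow is perpendicular to layering, so the layers act in series and the equivalent K is the thickness-weighted harmonic mean.
Total thickness L = 6.82 + 3.12 = 9.940 m.
Σ(b_i/K_i) = 6.82/2.79e-05 + 3.12/95.7 = 2.444e+05 d.
K_eq = L / Σ(b_i/K_i) = 9.940 / 2.444e+05 = 4.066e-05 m/day.
Q = K_eq · A · (Δh/L) = 4.066e-05 × 94.4 × (4.27/9.940) = 0.001649 m³/day.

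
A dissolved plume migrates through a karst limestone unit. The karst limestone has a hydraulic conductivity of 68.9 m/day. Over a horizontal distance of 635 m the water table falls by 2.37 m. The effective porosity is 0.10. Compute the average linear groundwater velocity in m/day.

Hydraulic gradient i = Δh / L = 2.37 / 635 = 0.003732.
Darcy flux q = K · i = 68.90 × 0.003732 = 0.2572 m/day.
Seepage velocity v = q / n_e = 0.2572 / 0.10 = 2.572 m/day.

2.57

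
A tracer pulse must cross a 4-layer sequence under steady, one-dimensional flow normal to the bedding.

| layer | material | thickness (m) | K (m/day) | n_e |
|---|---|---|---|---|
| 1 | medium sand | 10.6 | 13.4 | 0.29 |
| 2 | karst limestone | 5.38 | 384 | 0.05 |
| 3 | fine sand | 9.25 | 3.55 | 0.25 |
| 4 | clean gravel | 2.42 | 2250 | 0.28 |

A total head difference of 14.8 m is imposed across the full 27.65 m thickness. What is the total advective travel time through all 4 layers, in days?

With flow normal to the layers, continuity requires the same specific discharge q through every layer.
Σ(b_i/K_i) = 10.6/13.4 + 5.38/384 + 9.25/3.55 + 2.42/2250 = 3.412 d.
q = Δh / Σ(b_i/K_i) = 14.8 / 3.412 = 4.338 m/day.
In each layer the seepage velocity is v_i = q/n_i, so the layer transit time is t_i = b_i·n_i / q:
  layer 1 (medium sand): t_1 = 10.6 × 0.29 / 4.338 = 0.7086 d
  layer 2 (karst limestone): t_2 = 5.38 × 0.05 / 4.338 = 0.06201 d
  layer 3 (fine sand): t_3 = 9.25 × 0.25 / 4.338 = 0.5331 d
  layer 4 (clean gravel): t_4 = 2.42 × 0.28 / 4.338 = 0.1562 d
Total t = Σ t_i = 1.460 days.

1.46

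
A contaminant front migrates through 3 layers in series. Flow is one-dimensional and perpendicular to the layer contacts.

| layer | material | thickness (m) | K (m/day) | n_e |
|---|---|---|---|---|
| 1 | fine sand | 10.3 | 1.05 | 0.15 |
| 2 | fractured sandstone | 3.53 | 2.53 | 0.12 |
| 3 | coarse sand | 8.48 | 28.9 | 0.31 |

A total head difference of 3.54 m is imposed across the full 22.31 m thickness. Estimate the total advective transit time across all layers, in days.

With flow normal to the layers, continuity requires the same specific discharge q through every layer.
Σ(b_i/K_i) = 10.3/1.05 + 3.53/2.53 + 8.48/28.9 = 11.50 d.
q = Δh / Σ(b_i/K_i) = 3.54 / 11.50 = 0.3079 m/day.
In each layer the seepage velocity is v_i = q/n_i, so the layer transit time is t_i = b_i·n_i / q:
  layer 1 (fine sand): t_1 = 10.3 × 0.15 / 0.3079 = 5.018 d
  layer 2 (fractured sandstone): t_2 = 3.53 × 0.12 / 0.3079 = 1.376 d
  layer 3 (coarse sand): t_3 = 8.48 × 0.31 / 0.3079 = 8.539 d
Total t = Σ t_i = 14.93 days.

14.9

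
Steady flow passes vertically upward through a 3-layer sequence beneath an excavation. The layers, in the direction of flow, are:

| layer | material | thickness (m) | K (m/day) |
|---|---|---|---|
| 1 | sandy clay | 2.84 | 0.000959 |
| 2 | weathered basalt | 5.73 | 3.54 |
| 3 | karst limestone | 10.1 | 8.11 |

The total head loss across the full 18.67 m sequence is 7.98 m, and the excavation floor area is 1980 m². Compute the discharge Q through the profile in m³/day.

5.33

Flow is perpendicular to layering, so the layers act in series and the equivalent K is the thickness-weighted harmonic mean.
Total thickness L = 2.84 + 5.73 + 10.1 = 18.67 m.
Σ(b_i/K_i) = 2.84/0.000959 + 5.73/3.54 + 10.1/8.11 = 2964 d.
K_eq = L / Σ(b_i/K_i) = 18.67 / 2964 = 0.006298 m/day.
Q = K_eq · A · (Δh/L) = 0.006298 × 1980 × (7.98/18.67) = 5.330 m³/day.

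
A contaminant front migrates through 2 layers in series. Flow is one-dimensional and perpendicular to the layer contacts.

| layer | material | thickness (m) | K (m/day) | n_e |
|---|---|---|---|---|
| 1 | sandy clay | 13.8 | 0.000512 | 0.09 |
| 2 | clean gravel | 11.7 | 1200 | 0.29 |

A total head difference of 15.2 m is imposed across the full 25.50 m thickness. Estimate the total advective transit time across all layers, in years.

With flow normal to the layers, continuity requires the same specific discharge q through every layer.
Σ(b_i/K_i) = 13.8/0.000512 + 11.7/1200 = 26953 d.
q = Δh / Σ(b_i/K_i) = 15.2 / 26953 = 0.0005639 m/day.
In each layer the seepage velocity is v_i = q/n_i, so the layer transit time is t_i = b_i·n_i / q:
  layer 1 (sandy clay): t_1 = 13.8 × 0.09 / 0.0005639 = 2202 d
  layer 2 (clean gravel): t_2 = 11.7 × 0.29 / 0.0005639 = 6017 d
Total t = Σ t_i = 8219 days = 22.50 years.

22.5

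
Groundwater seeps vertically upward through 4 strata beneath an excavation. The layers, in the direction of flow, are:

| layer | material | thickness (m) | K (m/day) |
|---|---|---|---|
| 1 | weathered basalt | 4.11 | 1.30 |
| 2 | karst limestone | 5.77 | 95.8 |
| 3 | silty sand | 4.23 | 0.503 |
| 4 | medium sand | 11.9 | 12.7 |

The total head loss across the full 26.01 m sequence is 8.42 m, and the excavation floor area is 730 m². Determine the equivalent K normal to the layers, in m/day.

2.07

Flow is perpendicular to layering, so the layers act in series and the equivalent K is the thickness-weighted harmonic mean.
Total thickness L = 4.11 + 5.77 + 4.23 + 11.9 = 26.01 m.
Σ(b_i/K_i) = 4.11/1.30 + 5.77/95.8 + 4.23/0.503 + 11.9/12.7 = 12.57 d.
K_eq = L / Σ(b_i/K_i) = 26.01 / 12.57 = 2.069 m/day.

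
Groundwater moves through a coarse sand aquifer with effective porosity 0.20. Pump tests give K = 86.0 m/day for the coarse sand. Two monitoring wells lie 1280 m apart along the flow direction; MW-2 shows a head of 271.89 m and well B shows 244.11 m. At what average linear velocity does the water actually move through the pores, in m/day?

9.33

Hydraulic gradient i = (271.89 − 244.11) / 1280 = 27.78 / 1280 = 0.02170.
Darcy flux q = K · i = 86.00 × 0.02170 = 1.866 m/day.
Seepage velocity v = q / n_e = 1.866 / 0.20 = 9.332 m/day.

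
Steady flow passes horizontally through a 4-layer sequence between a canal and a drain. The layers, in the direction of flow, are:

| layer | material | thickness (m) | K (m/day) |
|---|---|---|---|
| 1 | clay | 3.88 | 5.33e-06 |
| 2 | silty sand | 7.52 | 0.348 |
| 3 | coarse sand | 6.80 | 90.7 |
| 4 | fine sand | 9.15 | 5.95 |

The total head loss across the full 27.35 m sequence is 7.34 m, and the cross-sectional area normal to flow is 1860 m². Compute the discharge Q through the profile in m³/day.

0.0188

Flow is perpendicular to layering, so the layers act in series and the equivalent K is the thickness-weighted harmonic mean.
Total thickness L = 3.88 + 7.52 + 6.80 + 9.15 = 27.35 m.
Σ(b_i/K_i) = 3.88/5.33e-06 + 7.52/0.348 + 6.80/90.7 + 9.15/5.95 = 7.280e+05 d.
K_eq = L / Σ(b_i/K_i) = 27.35 / 7.280e+05 = 3.757e-05 m/day.
Q = K_eq · A · (Δh/L) = 3.757e-05 × 1860 × (7.34/27.35) = 0.01875 m³/day.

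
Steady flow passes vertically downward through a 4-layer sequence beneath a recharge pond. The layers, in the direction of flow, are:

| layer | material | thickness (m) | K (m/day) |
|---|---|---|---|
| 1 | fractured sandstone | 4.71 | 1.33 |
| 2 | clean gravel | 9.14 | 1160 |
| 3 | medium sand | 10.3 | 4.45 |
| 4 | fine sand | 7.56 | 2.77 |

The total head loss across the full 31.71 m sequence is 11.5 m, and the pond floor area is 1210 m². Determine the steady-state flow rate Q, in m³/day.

Flow is perpendicular to layering, so the layers act in series and the equivalent K is the thickness-weighted harmonic mean.
Total thickness L = 4.71 + 9.14 + 10.3 + 7.56 = 31.71 m.
Σ(b_i/K_i) = 4.71/1.33 + 9.14/1160 + 10.3/4.45 + 7.56/2.77 = 8.593 d.
K_eq = L / Σ(b_i/K_i) = 31.71 / 8.593 = 3.690 m/day.
Q = K_eq · A · (Δh/L) = 3.690 × 1210 × (11.5/31.71) = 1619 m³/day.

1620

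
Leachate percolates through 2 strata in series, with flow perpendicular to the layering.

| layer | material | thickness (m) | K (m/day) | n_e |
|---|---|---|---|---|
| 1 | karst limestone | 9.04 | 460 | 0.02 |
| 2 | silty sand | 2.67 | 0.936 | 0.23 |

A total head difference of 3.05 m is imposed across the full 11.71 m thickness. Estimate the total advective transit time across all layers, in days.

With flow normal to the layers, continuity requires the same specific discharge q through every layer.
Σ(b_i/K_i) = 9.04/460 + 2.67/0.936 = 2.872 d.
q = Δh / Σ(b_i/K_i) = 3.05 / 2.872 = 1.062 m/day.
In each layer the seepage velocity is v_i = q/n_i, so the layer transit time is t_i = b_i·n_i / q:
  layer 1 (karst limestone): t_1 = 9.04 × 0.02 / 1.062 = 0.1703 d
  layer 2 (silty sand): t_2 = 2.67 × 0.23 / 1.062 = 0.5783 d
Total t = Σ t_i = 0.7486 days.

0.749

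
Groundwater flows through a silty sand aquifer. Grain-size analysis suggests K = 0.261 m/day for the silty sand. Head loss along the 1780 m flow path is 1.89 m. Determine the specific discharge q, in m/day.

0.000277

Hydraulic gradient i = Δh / L = 1.89 / 1780 = 0.001062.
Specific discharge q = K · i = 0.2610 × 0.001062 = 0.0002771 m/day.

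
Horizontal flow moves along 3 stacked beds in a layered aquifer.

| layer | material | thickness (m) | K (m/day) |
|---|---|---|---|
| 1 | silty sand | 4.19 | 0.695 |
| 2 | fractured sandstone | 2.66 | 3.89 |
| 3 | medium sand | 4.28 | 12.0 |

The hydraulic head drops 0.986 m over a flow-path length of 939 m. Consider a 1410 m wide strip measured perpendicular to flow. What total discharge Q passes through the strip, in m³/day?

95.7

Flow is parallel to layering, so each bed carries its own Darcy discharge and the transmissivities add.
Σ(K_i·b_i) = 0.695×4.19 + 3.89×2.66 + 12.0×4.28 = 64.62 m²/day.
Hydraulic gradient i = Δh / L = 0.986 / 939 = 0.001050.
Q = Σ(K_i·b_i) · W · i = 64.62 × 1410 × 0.001050 = 95.67 m³/day.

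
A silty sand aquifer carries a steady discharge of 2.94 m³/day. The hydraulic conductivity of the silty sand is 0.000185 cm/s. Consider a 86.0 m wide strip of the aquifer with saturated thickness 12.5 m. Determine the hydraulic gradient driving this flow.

0.0171

Convert K: 0.000185 cm/s × 864 = 0.1598 m/day.
Cross-sectional area A = 86.0 × 12.5 = 1075 m².
From Q = K·A·i, i = Q / (K·A) = 2.94 / (0.1598 × 1075) = 0.01711.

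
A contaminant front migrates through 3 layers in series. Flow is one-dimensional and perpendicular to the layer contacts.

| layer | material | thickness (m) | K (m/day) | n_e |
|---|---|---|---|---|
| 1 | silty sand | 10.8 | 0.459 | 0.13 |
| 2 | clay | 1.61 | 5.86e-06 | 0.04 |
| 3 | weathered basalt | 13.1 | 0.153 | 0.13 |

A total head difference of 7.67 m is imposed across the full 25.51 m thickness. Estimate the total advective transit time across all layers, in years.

With flow normal to the layers, continuity requires the same specific discharge q through every layer.
Σ(b_i/K_i) = 10.8/0.459 + 1.61/5.86e-06 + 13.1/0.153 = 2.749e+05 d.
q = Δh / Σ(b_i/K_i) = 7.67 / 2.749e+05 = 2.791e-05 m/day.
In each layer the seepage velocity is v_i = q/n_i, so the layer transit time is t_i = b_i·n_i / q:
  layer 1 (silty sand): t_1 = 10.8 × 0.13 / 2.791e-05 = 50312 d
  layer 2 (clay): t_2 = 1.61 × 0.04 / 2.791e-05 = 2308 d
  layer 3 (weathered basalt): t_3 = 13.1 × 0.13 / 2.791e-05 = 61027 d
Total t = Σ t_i = 1.136e+05 days = 311.1 years.

311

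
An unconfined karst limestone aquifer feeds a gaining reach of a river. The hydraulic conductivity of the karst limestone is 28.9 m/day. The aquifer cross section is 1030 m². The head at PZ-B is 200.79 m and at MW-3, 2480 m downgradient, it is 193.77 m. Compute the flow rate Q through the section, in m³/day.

84.3

Hydraulic gradient i = (200.79 − 193.77) / 2480 = 7.02 / 2480 = 0.002831.
Darcy's law: Q = K · A · i = 28.90 × 1030 × 0.002831 = 84.26 m³/day.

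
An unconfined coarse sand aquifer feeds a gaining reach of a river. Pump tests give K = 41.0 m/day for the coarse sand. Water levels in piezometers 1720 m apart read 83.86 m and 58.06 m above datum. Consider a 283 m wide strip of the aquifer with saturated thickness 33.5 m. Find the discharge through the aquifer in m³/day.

5830

Cross-sectional area A = 283 × 33.5 = 9480 m².
Hydraulic gradient i = (83.86 − 58.06) / 1720 = 25.8 / 1720 = 0.01500.
Darcy's law: Q = K · A · i = 41.00 × 9480 × 0.01500 = 5831 m³/day.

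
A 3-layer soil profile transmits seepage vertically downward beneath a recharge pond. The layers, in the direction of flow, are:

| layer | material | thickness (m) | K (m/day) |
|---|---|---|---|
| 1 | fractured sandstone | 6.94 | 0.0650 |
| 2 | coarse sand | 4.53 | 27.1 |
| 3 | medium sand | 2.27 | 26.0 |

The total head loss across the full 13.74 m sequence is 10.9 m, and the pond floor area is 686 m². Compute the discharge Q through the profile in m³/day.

69.9

Flow is perpendicular to layering, so the layers act in series and the equivalent K is the thickness-weighted harmonic mean.
Total thickness L = 6.94 + 4.53 + 2.27 = 13.74 m.
Σ(b_i/K_i) = 6.94/0.0650 + 4.53/27.1 + 2.27/26.0 = 107.0 d.
K_eq = L / Σ(b_i/K_i) = 13.74 / 107.0 = 0.1284 m/day.
Q = K_eq · A · (Δh/L) = 0.1284 × 686 × (10.9/13.74) = 69.87 m³/day.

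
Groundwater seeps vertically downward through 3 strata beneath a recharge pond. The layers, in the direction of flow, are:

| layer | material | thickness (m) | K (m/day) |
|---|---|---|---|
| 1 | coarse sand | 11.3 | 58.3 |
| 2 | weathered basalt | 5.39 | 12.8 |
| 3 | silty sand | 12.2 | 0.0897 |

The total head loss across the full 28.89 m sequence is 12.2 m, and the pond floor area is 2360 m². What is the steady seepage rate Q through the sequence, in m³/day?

211

Flow is perpendicular to layering, so the layers act in series and the equivalent K is the thickness-weighted harmonic mean.
Total thickness L = 11.3 + 5.39 + 12.2 = 28.89 m.
Σ(b_i/K_i) = 11.3/58.3 + 5.39/12.8 + 12.2/0.0897 = 136.6 d.
K_eq = L / Σ(b_i/K_i) = 28.89 / 136.6 = 0.2115 m/day.
Q = K_eq · A · (Δh/L) = 0.2115 × 2360 × (12.2/28.89) = 210.7 m³/day.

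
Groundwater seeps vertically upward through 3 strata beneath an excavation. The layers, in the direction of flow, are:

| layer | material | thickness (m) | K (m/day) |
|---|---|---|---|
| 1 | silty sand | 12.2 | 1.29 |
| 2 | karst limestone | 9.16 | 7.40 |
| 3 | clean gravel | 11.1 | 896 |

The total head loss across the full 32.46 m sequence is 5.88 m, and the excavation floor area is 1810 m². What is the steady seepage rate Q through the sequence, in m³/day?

994

Flow is perpendicular to layering, so the layers act in series and the equivalent K is the thickness-weighted harmonic mean.
Total thickness L = 12.2 + 9.16 + 11.1 = 32.46 m.
Σ(b_i/K_i) = 12.2/1.29 + 9.16/7.40 + 11.1/896 = 10.71 d.
K_eq = L / Σ(b_i/K_i) = 32.46 / 10.71 = 3.031 m/day.
Q = K_eq · A · (Δh/L) = 3.031 × 1810 × (5.88/32.46) = 993.9 m³/day.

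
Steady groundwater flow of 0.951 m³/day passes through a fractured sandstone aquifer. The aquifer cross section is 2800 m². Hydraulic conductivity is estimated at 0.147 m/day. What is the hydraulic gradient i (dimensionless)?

From Q = K·A·i, i = Q / (K·A) = 0.951 / (0.1470 × 2800) = 0.002310.

0.00231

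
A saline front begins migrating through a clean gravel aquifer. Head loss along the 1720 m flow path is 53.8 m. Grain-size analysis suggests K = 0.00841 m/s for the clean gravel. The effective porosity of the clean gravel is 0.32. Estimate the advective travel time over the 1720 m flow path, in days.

24.2

Convert K: 0.00841 m/s × 86400 = 726.6 m/day.
Hydraulic gradient i = Δh / L = 53.8 / 1720 = 0.03128.
Darcy flux q = K · i = 726.6 × 0.03128 = 22.73 m/day.
Seepage velocity v = q / n_e = 22.73 / 0.32 = 71.03 m/day.
Travel time t = L / v = 1720 / 71.03 = 24.22 days.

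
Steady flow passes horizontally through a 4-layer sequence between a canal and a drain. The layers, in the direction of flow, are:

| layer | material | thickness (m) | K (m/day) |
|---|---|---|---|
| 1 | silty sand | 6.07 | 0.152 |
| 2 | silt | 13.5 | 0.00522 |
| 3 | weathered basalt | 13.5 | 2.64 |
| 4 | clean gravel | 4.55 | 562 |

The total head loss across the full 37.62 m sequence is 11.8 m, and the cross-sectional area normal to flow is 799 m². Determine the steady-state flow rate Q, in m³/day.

3.58

Flow is perpendicular to layering, so the layers act in series and the equivalent K is the thickness-weighted harmonic mean.
Total thickness L = 6.07 + 13.5 + 13.5 + 4.55 = 37.62 m.
Σ(b_i/K_i) = 6.07/0.152 + 13.5/0.00522 + 13.5/2.64 + 4.55/562 = 2631 d.
K_eq = L / Σ(b_i/K_i) = 37.62 / 2631 = 0.01430 m/day.
Q = K_eq · A · (Δh/L) = 0.01430 × 799 × (11.8/37.62) = 3.583 m³/day.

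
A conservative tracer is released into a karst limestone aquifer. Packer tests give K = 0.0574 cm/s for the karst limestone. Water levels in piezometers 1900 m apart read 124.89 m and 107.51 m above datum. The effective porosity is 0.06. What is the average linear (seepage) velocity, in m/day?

7.56

Convert K: 0.0574 cm/s × 864 = 49.59 m/day.
Hydraulic gradient i = (124.89 − 107.51) / 1900 = 17.38 / 1900 = 0.009147.
Darcy flux q = K · i = 49.59 × 0.009147 = 0.4537 m/day.
Seepage velocity v = q / n_e = 0.4537 / 0.06 = 7.561 m/day.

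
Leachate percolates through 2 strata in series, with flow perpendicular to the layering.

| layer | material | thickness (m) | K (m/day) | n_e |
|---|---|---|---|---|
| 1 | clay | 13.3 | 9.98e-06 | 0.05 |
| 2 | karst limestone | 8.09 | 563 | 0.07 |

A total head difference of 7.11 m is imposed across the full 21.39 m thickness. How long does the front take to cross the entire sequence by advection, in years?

With flow normal to the layers, continuity requires the same specific discharge q through every layer.
Σ(b_i/K_i) = 13.3/9.98e-06 + 8.09/563 = 1.333e+06 d.
q = Δh / Σ(b_i/K_i) = 7.11 / 1.333e+06 = 5.335e-06 m/day.
In each layer the seepage velocity is v_i = q/n_i, so the layer transit time is t_i = b_i·n_i / q:
  layer 1 (clay): t_1 = 13.3 × 0.05 / 5.335e-06 = 1.246e+05 d
  layer 2 (karst limestone): t_2 = 8.09 × 0.07 / 5.335e-06 = 1.061e+05 d
Total t = Σ t_i = 2.308e+05 days = 631.9 years.

632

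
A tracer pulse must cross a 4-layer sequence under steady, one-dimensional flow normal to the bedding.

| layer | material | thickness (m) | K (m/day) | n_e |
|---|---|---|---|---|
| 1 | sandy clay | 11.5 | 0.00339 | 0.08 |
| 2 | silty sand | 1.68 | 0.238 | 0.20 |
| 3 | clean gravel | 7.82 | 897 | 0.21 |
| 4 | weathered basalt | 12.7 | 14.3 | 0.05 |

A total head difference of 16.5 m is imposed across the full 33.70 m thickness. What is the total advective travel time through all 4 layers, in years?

With flow normal to the layers, continuity requires the same specific discharge q through every layer.
Σ(b_i/K_i) = 11.5/0.00339 + 1.68/0.238 + 7.82/897 + 12.7/14.3 = 3400 d.
q = Δh / Σ(b_i/K_i) = 16.5 / 3400 = 0.004853 m/day.
In each layer the seepage velocity is v_i = q/n_i, so the layer transit time is t_i = b_i·n_i / q:
  layer 1 (sandy clay): t_1 = 11.5 × 0.08 / 0.004853 = 189.6 d
  layer 2 (silty sand): t_2 = 1.68 × 0.20 / 0.004853 = 69.24 d
  layer 3 (clean gravel): t_3 = 7.82 × 0.21 / 0.004853 = 338.4 d
  layer 4 (weathered basalt): t_4 = 12.7 × 0.05 / 0.004853 = 130.9 d
Total t = Σ t_i = 728.1 days = 1.993 years.

1.99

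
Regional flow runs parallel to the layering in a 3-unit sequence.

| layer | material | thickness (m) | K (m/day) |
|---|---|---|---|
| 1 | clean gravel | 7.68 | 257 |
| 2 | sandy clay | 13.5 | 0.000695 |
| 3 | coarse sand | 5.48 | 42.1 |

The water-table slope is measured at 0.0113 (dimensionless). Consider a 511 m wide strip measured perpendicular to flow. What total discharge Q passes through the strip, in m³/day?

Flow is parallel to layering, so each bed carries its own Darcy discharge and the transmissivities add.
Σ(K_i·b_i) = 257×7.68 + 0.000695×13.5 + 42.1×5.48 = 2204 m²/day.
Hydraulic gradient i = 0.0113.
Q = Σ(K_i·b_i) · W · i = 2204 × 511 × 0.01130 = 12729 m³/day.

12700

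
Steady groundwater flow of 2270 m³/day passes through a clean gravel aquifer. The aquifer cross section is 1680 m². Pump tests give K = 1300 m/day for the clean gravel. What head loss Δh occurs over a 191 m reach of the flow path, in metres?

From Q = K·A·i, i = Q / (K·A) = 2270 / (1300 × 1680) = 0.001039.
Head loss Δh = i · L = 0.001039 × 191 = 0.1985 m.

0.199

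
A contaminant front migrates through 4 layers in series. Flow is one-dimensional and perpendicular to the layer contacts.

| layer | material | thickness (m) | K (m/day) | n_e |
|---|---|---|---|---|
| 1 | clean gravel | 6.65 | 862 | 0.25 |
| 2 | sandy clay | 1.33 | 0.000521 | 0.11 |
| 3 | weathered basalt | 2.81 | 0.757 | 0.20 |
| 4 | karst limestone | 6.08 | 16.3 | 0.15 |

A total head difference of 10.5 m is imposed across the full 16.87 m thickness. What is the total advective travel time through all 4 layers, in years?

With flow normal to the layers, continuity requires the same specific discharge q through every layer.
Σ(b_i/K_i) = 6.65/862 + 1.33/0.000521 + 2.81/0.757 + 6.08/16.3 = 2557 d.
q = Δh / Σ(b_i/K_i) = 10.5 / 2557 = 0.004107 m/day.
In each layer the seepage velocity is v_i = q/n_i, so the layer transit time is t_i = b_i·n_i / q:
  layer 1 (clean gravel): t_1 = 6.65 × 0.25 / 0.004107 = 404.8 d
  layer 2 (sandy clay): t_2 = 1.33 × 0.11 / 0.004107 = 35.63 d
  layer 3 (weathered basalt): t_3 = 2.81 × 0.20 / 0.004107 = 136.9 d
  layer 4 (karst limestone): t_4 = 6.08 × 0.15 / 0.004107 = 222.1 d
Total t = Σ t_i = 799.4 days = 2.189 years.

2.19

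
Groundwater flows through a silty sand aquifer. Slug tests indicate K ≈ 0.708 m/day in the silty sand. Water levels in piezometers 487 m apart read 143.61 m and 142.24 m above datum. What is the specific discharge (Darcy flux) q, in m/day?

0.00199

Hydraulic gradient i = (143.61 − 142.24) / 487 = 1.37 / 487 = 0.002813.
Specific discharge q = K · i = 0.7080 × 0.002813 = 0.001992 m/day.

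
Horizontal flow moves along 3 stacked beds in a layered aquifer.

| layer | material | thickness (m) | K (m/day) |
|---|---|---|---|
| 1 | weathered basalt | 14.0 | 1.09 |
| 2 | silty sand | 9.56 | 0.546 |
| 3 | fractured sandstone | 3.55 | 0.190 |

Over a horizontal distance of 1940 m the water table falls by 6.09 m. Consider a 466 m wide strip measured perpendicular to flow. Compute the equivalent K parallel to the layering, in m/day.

Flow is parallel to layering, so each bed carries its own Darcy discharge and the transmissivities add.
Σ(K_i·b_i) = 1.09×14.0 + 0.546×9.56 + 0.190×3.55 = 21.15 m²/day.
Total thickness b = 27.11 m, so K_eq = Σ(K_i·b_i)/b = 0.7803 m/day.

0.780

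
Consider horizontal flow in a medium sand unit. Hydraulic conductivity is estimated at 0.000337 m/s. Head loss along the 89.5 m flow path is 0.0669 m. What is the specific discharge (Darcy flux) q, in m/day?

Convert K: 0.000337 m/s × 86400 = 29.12 m/day.
Hydraulic gradient i = Δh / L = 0.0669 / 89.5 = 0.0007475.
Specific discharge q = K · i = 29.12 × 0.0007475 = 0.02176 m/day.

0.0218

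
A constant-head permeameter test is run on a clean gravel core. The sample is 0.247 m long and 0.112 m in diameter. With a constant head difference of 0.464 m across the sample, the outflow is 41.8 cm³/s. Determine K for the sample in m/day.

195

Cross-sectional area A = π·(d/2)² = π × (0.112/2)² = 0.009852 m².
Convert discharge: 41.8 cm³/s = 4.180e-05 m³/s.
Darcy's law rearranged: K = Q·L / (A·Δh) = 4.180e-05 × 0.247 / (0.009852 × 0.464) = 0.002259 m/s = 195.1 m/day.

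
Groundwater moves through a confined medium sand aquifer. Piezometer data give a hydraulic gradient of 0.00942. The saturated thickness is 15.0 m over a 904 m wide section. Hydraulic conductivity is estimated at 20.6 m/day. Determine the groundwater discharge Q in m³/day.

2630

Cross-sectional area A = 904 × 15.0 = 13560 m².
Hydraulic gradient i = 0.00942.
Darcy's law: Q = K · A · i = 20.60 × 13560 × 0.009420 = 2631 m³/day.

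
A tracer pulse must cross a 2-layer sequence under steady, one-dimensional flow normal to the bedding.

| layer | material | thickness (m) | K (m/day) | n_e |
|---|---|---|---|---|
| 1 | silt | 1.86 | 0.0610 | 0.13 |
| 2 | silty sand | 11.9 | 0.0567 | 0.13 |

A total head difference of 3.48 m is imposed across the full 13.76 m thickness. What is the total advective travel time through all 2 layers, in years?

With flow normal to the layers, continuity requires the same specific discharge q through every layer.
Σ(b_i/K_i) = 1.86/0.0610 + 11.9/0.0567 = 240.4 d.
q = Δh / Σ(b_i/K_i) = 3.48 / 240.4 = 0.01448 m/day.
In each layer the seepage velocity is v_i = q/n_i, so the layer transit time is t_i = b_i·n_i / q:
  layer 1 (silt): t_1 = 1.86 × 0.13 / 0.01448 = 16.70 d
  layer 2 (silty sand): t_2 = 11.9 × 0.13 / 0.01448 = 106.9 d
Total t = Σ t_i = 123.6 days = 0.3383 years.

0.338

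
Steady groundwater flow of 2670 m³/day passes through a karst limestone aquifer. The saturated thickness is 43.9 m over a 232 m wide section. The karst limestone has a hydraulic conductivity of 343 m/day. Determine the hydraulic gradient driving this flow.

Cross-sectional area A = 232 × 43.9 = 10185 m².
From Q = K·A·i, i = Q / (K·A) = 2670 / (343.0 × 10185) = 0.0007643.

0.000764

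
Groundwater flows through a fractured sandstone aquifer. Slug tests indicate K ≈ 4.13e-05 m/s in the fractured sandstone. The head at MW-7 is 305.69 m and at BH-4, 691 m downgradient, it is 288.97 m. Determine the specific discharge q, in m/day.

0.0863

Convert K: 4.13e-05 m/s × 86400 = 3.568 m/day.
Hydraulic gradient i = (305.69 − 288.97) / 691 = 16.72 / 691 = 0.02420.
Specific discharge q = K · i = 3.568 × 0.02420 = 0.08634 m/day.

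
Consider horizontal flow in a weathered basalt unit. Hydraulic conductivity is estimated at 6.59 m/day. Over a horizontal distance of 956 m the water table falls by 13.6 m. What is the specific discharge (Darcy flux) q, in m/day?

0.0937

Hydraulic gradient i = Δh / L = 13.6 / 956 = 0.01423.
Specific discharge q = K · i = 6.590 × 0.01423 = 0.09375 m/day.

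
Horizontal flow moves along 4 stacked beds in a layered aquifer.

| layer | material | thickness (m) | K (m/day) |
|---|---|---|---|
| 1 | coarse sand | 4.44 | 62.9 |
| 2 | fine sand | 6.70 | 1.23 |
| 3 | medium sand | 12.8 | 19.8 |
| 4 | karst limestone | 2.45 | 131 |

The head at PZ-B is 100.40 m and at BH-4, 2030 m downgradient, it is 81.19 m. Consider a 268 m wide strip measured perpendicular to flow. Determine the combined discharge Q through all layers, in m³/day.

2190

Flow is parallel to layering, so each bed carries its own Darcy discharge and the transmissivities add.
Σ(K_i·b_i) = 62.9×4.44 + 1.23×6.70 + 19.8×12.8 + 131×2.45 = 861.9 m²/day.
Hydraulic gradient i = (100.40 − 81.19) / 2030 = 19.21 / 2030 = 0.009463.
Q = Σ(K_i·b_i) · W · i = 861.9 × 268 × 0.009463 = 2186 m³/day.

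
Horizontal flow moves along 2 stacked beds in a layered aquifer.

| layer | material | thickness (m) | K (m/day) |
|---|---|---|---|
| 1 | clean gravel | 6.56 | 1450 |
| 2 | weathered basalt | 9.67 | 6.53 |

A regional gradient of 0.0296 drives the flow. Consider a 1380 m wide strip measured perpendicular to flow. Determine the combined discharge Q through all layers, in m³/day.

391000

Flow is parallel to layering, so each bed carries its own Darcy discharge and the transmissivities add.
Σ(K_i·b_i) = 1450×6.56 + 6.53×9.67 = 9575 m²/day.
Hydraulic gradient i = 0.0296.
Q = Σ(K_i·b_i) · W · i = 9575 × 1380 × 0.02960 = 3.911e+05 m³/day.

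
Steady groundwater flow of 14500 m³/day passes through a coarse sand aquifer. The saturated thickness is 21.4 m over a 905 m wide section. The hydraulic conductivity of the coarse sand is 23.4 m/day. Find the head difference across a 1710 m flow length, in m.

54.7

Cross-sectional area A = 905 × 21.4 = 19367 m².
From Q = K·A·i, i = Q / (K·A) = 14500 / (23.40 × 19367) = 0.03200.
Head loss Δh = i · L = 0.03200 × 1710 = 54.71 m.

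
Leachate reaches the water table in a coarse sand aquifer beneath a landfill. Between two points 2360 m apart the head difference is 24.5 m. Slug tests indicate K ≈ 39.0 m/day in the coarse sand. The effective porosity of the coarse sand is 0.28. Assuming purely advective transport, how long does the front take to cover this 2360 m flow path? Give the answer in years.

4.47

Hydraulic gradient i = Δh / L = 24.5 / 2360 = 0.01038.
Darcy flux q = K · i = 39.00 × 0.01038 = 0.4049 m/day.
Seepage velocity v = q / n_e = 0.4049 / 0.28 = 1.446 m/day.
Travel time t = L / v = 2360 / 1.446 = 1632 days = 4.468 years.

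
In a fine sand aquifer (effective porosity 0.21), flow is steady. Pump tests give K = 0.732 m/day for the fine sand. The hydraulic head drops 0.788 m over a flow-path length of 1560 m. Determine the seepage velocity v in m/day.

Hydraulic gradient i = Δh / L = 0.788 / 1560 = 0.0005051.
Darcy flux q = K · i = 0.7320 × 0.0005051 = 0.0003698 m/day.
Seepage velocity v = q / n_e = 0.0003698 / 0.21 = 0.001761 m/day.

0.00176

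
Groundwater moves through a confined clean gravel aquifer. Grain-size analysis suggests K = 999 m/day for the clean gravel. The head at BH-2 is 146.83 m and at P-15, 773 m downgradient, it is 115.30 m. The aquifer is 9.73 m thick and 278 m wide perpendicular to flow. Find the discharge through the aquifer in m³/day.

110000

Cross-sectional area A = 278 × 9.73 = 2705 m².
Hydraulic gradient i = (146.83 − 115.30) / 773 = 31.53 / 773 = 0.04079.
Darcy's law: Q = K · A · i = 999.0 × 2705 × 0.04079 = 1.102e+05 m³/day.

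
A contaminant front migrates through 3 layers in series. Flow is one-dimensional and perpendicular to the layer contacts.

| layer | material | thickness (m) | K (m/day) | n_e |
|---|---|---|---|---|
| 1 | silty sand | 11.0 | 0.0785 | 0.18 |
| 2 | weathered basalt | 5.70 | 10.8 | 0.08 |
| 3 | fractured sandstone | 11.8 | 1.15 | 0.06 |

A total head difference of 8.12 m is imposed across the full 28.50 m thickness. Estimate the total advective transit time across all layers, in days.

With flow normal to the layers, continuity requires the same specific discharge q through every layer.
Σ(b_i/K_i) = 11.0/0.0785 + 5.70/10.8 + 11.8/1.15 = 150.9 d.
q = Δh / Σ(b_i/K_i) = 8.12 / 150.9 = 0.05380 m/day.
In each layer the seepage velocity is v_i = q/n_i, so the layer transit time is t_i = b_i·n_i / q:
  layer 1 (silty sand): t_1 = 11.0 × 0.18 / 0.05380 = 36.80 d
  layer 2 (weathered basalt): t_2 = 5.70 × 0.08 / 0.05380 = 8.475 d
  layer 3 (fractured sandstone): t_3 = 11.8 × 0.06 / 0.05380 = 13.16 d
Total t = Σ t_i = 58.43 days.

58.4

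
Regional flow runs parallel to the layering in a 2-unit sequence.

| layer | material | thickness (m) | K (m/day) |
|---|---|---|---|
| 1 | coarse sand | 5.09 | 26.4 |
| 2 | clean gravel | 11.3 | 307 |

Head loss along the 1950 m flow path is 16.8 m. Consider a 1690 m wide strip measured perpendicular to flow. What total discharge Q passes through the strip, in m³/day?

Flow is parallel to layering, so each bed carries its own Darcy discharge and the transmissivities add.
Σ(K_i·b_i) = 26.4×5.09 + 307×11.3 = 3603 m²/day.
Hydraulic gradient i = Δh / L = 16.8 / 1950 = 0.008615.
Q = Σ(K_i·b_i) · W · i = 3603 × 1690 × 0.008615 = 52467 m³/day.

52500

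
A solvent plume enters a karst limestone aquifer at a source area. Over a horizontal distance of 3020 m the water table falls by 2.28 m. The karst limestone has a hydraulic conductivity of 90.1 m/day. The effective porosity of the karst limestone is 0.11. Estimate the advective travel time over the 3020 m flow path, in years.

13.4

Hydraulic gradient i = Δh / L = 2.28 / 3020 = 0.0007550.
Darcy flux q = K · i = 90.10 × 0.0007550 = 0.06802 m/day.
Seepage velocity v = q / n_e = 0.06802 / 0.11 = 0.6184 m/day.
Travel time t = L / v = 3020 / 0.6184 = 4884 days = 13.37 years.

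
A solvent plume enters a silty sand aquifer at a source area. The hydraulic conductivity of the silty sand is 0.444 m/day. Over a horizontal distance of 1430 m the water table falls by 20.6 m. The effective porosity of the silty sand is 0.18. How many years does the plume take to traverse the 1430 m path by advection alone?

Hydraulic gradient i = Δh / L = 20.6 / 1430 = 0.01441.
Darcy flux q = K · i = 0.4440 × 0.01441 = 0.006396 m/day.
Seepage velocity v = q / n_e = 0.006396 / 0.18 = 0.03553 m/day.
Travel time t = L / v = 1430 / 0.03553 = 40243 days = 110.2 years.

110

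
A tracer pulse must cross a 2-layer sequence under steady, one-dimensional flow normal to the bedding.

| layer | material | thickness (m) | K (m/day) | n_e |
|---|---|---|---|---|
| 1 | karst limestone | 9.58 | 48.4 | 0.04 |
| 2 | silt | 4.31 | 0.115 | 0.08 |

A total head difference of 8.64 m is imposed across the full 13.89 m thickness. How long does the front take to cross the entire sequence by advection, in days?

3.17

With flow normal to the layers, continuity requires the same specific discharge q through every layer.
Σ(b_i/K_i) = 9.58/48.4 + 4.31/0.115 = 37.68 d.
q = Δh / Σ(b_i/K_i) = 8.64 / 37.68 = 0.2293 m/day.
In each layer the seepage velocity is v_i = q/n_i, so the layer transit time is t_i = b_i·n_i / q:
  layer 1 (karst limestone): t_1 = 9.58 × 0.04 / 0.2293 = 1.671 d
  layer 2 (silt): t_2 = 4.31 × 0.08 / 0.2293 = 1.504 d
Total t = Σ t_i = 3.175 days.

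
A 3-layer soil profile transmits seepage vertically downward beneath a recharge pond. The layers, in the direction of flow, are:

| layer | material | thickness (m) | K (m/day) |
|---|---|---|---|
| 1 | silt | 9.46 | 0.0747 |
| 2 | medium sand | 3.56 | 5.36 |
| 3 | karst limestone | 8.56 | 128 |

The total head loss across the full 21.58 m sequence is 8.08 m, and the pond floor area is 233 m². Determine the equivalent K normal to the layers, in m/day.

0.169

Flow is perpendicular to layering, so the layers act in series and the equivalent K is the thickness-weighted harmonic mean.
Total thickness L = 9.46 + 3.56 + 8.56 = 21.58 m.
Σ(b_i/K_i) = 9.46/0.0747 + 3.56/5.36 + 8.56/128 = 127.4 d.
K_eq = L / Σ(b_i/K_i) = 21.58 / 127.4 = 0.1694 m/day.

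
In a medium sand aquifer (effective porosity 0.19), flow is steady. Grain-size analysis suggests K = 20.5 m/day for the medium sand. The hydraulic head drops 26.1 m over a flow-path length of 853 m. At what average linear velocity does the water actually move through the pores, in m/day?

3.30

Hydraulic gradient i = Δh / L = 26.1 / 853 = 0.03060.
Darcy flux q = K · i = 20.50 × 0.03060 = 0.6273 m/day.
Seepage velocity v = q / n_e = 0.6273 / 0.19 = 3.301 m/day.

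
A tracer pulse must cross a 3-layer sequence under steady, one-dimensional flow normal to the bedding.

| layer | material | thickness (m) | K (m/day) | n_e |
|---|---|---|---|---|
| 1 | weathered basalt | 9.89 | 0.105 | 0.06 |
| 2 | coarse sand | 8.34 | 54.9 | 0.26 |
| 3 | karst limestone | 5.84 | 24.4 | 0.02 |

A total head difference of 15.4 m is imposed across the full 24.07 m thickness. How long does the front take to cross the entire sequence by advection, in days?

17.7

With flow normal to the layers, continuity requires the same specific discharge q through every layer.
Σ(b_i/K_i) = 9.89/0.105 + 8.34/54.9 + 5.84/24.4 = 94.58 d.
q = Δh / Σ(b_i/K_i) = 15.4 / 94.58 = 0.1628 m/day.
In each layer the seepage velocity is v_i = q/n_i, so the layer transit time is t_i = b_i·n_i / q:
  layer 1 (weathered basalt): t_1 = 9.89 × 0.06 / 0.1628 = 3.644 d
  layer 2 (coarse sand): t_2 = 8.34 × 0.26 / 0.1628 = 13.32 d
  layer 3 (karst limestone): t_3 = 5.84 × 0.02 / 0.1628 = 0.7173 d
Total t = Σ t_i = 17.68 days.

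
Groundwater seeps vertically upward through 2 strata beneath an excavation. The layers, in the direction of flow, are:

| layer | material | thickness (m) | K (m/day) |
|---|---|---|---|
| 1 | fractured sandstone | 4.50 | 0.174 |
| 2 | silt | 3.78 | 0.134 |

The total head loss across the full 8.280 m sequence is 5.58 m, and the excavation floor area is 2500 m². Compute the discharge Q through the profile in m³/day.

258

Flow is perpendicular to layering, so the layers act in series and the equivalent K is the thickness-weighted harmonic mean.
Total thickness L = 4.50 + 3.78 = 8.280 m.
Σ(b_i/K_i) = 4.50/0.174 + 3.78/0.134 = 54.07 d.
K_eq = L / Σ(b_i/K_i) = 8.280 / 54.07 = 0.1531 m/day.
Q = K_eq · A · (Δh/L) = 0.1531 × 2500 × (5.58/8.280) = 258.0 m³/day.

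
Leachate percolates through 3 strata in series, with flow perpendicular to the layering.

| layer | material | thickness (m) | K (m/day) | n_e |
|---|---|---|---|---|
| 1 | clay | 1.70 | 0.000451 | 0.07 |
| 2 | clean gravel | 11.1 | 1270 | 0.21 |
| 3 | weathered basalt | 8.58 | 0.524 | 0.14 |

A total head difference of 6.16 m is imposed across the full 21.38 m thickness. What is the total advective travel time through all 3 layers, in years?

6.14

With flow normal to the layers, continuity requires the same specific discharge q through every layer.
Σ(b_i/K_i) = 1.70/0.000451 + 11.1/1270 + 8.58/0.524 = 3786 d.
q = Δh / Σ(b_i/K_i) = 6.16 / 3786 = 0.001627 m/day.
In each layer the seepage velocity is v_i = q/n_i, so the layer transit time is t_i = b_i·n_i / q:
  layer 1 (clay): t_1 = 1.70 × 0.07 / 0.001627 = 73.13 d
  layer 2 (clean gravel): t_2 = 11.1 × 0.21 / 0.001627 = 1433 d
  layer 3 (weathered basalt): t_3 = 8.58 × 0.14 / 0.001627 = 738.2 d
Total t = Σ t_i = 2244 days = 6.144 years.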